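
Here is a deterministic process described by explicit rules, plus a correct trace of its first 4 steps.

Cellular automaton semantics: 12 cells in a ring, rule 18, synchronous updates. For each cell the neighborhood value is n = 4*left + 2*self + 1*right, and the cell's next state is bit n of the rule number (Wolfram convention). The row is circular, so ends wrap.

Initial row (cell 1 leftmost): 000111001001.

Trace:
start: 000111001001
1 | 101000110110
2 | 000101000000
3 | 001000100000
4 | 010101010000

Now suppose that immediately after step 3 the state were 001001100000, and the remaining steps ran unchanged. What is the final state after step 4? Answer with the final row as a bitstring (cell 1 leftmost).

state after step 3 := 001001100000
4 | 010110010000

010110010000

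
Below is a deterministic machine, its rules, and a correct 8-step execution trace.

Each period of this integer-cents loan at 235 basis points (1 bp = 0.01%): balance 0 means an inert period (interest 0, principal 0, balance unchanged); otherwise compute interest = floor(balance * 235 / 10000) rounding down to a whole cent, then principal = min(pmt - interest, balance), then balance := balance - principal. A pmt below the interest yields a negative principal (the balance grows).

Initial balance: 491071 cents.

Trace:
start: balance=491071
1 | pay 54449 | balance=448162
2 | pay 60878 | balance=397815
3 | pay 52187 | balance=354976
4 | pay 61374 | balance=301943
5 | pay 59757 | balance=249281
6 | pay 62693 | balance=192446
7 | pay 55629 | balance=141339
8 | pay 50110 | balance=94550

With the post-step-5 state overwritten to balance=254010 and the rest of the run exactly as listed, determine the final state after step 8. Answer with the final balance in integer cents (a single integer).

99620

state after step 5 := balance=254010
6 | pay 62693 | balance=197286
7 | pay 55629 | balance=146293
8 | pay 50110 | balance=99620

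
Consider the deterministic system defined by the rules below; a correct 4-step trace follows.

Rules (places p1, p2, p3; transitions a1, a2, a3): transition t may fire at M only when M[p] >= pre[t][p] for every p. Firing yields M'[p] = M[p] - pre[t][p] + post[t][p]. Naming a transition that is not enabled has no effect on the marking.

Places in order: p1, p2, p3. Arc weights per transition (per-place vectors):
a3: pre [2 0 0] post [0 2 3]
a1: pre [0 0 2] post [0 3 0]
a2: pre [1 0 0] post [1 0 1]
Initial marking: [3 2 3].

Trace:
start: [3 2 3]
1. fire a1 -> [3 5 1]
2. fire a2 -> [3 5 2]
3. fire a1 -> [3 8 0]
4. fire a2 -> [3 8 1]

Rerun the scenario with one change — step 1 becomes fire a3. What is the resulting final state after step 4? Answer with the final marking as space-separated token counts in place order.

(re-executing from step 1 with the substitution; state before step 1: [3 2 3])
1. fire a3 -> [1 4 6]
2. fire a2 -> [1 4 7]
3. fire a1 -> [1 7 5]
4. fire a2 -> [1 7 6]

1 7 6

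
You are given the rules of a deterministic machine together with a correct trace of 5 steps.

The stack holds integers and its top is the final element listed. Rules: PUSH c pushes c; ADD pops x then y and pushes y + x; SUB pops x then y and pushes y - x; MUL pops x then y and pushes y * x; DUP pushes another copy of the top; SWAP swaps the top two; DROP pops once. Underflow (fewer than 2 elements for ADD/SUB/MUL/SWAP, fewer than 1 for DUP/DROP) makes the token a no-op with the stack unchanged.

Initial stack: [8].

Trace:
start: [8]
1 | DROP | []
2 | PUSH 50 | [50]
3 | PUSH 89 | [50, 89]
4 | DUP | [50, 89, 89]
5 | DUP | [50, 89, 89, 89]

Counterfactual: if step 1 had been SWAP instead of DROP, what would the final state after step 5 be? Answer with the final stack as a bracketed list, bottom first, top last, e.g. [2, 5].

[8, 50, 89, 89, 89]

(re-executing from step 1 with the substitution; state before step 1: [8])
1 | SWAP | [8]
2 | PUSH 50 | [8, 50]
3 | PUSH 89 | [8, 50, 89]
4 | DUP | [8, 50, 89, 89]
5 | DUP | [8, 50, 89, 89, 89]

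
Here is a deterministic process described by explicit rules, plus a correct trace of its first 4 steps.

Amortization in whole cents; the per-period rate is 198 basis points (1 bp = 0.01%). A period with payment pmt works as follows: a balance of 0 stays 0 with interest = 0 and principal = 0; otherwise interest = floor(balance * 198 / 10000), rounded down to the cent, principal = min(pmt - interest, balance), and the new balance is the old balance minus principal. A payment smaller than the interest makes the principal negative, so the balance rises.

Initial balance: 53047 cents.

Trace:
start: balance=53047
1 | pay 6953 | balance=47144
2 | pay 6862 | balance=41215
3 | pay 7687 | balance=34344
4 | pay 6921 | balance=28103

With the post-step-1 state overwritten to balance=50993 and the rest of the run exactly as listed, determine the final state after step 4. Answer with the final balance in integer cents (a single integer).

32184

state after step 1 := balance=50993
2 | pay 6862 | balance=45140
3 | pay 7687 | balance=38346
4 | pay 6921 | balance=32184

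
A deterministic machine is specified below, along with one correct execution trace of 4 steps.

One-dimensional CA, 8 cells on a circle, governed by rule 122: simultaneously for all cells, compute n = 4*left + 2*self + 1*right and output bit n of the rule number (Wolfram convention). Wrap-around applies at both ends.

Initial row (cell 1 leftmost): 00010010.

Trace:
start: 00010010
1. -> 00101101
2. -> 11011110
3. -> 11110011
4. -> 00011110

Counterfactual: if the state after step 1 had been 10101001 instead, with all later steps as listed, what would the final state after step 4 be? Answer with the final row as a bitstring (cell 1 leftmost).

11111110

state after step 1 := 10101001
2. -> 11010111
3. -> 01101100
4. -> 11111110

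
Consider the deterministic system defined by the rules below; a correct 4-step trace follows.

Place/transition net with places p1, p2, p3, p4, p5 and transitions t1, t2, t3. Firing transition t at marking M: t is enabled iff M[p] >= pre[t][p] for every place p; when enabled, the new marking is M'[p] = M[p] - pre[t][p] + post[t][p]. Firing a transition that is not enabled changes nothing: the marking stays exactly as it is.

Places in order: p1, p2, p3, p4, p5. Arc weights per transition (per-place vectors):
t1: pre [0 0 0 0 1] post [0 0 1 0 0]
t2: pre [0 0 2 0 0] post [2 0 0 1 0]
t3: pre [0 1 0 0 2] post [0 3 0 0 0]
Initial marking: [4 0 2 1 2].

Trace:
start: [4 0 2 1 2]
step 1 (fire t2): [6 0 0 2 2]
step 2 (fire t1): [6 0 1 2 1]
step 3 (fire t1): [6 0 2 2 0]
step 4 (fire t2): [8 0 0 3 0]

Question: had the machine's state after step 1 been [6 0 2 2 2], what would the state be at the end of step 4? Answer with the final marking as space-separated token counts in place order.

8 0 2 3 0

state after step 1 := [6 0 2 2 2]
step 2 (fire t1): [6 0 3 2 1]
step 3 (fire t1): [6 0 4 2 0]
step 4 (fire t2): [8 0 2 3 0]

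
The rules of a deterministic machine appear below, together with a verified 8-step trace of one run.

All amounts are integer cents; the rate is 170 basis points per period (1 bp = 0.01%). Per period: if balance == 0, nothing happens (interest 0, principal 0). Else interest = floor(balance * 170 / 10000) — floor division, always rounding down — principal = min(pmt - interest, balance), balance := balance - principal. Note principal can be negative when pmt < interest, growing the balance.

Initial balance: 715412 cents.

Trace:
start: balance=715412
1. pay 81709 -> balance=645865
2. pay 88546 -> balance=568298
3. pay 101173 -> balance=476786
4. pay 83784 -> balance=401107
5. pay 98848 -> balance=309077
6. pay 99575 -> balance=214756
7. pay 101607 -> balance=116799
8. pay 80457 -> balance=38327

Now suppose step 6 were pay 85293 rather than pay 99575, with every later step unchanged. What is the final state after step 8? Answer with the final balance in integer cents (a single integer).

53099

(re-executing from step 6 with the substitution; state before step 6: balance=309077)
6. pay 85293 -> balance=229038
7. pay 101607 -> balance=131324
8. pay 80457 -> balance=53099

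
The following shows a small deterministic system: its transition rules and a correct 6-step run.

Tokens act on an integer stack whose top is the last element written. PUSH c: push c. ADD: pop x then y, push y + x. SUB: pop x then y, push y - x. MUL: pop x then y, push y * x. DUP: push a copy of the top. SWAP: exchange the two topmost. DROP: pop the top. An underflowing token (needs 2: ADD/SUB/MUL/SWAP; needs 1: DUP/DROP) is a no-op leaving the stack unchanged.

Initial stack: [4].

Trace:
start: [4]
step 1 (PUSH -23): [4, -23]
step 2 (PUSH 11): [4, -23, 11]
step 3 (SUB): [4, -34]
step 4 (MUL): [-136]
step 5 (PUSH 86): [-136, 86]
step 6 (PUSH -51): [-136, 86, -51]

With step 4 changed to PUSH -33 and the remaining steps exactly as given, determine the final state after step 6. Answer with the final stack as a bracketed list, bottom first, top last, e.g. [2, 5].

[4, -34, -33, 86, -51]

(re-executing from step 4 with the substitution; state before step 4: [4, -34])
step 4 (PUSH -33): [4, -34, -33]
step 5 (PUSH 86): [4, -34, -33, 86]
step 6 (PUSH -51): [4, -34, -33, 86, -51]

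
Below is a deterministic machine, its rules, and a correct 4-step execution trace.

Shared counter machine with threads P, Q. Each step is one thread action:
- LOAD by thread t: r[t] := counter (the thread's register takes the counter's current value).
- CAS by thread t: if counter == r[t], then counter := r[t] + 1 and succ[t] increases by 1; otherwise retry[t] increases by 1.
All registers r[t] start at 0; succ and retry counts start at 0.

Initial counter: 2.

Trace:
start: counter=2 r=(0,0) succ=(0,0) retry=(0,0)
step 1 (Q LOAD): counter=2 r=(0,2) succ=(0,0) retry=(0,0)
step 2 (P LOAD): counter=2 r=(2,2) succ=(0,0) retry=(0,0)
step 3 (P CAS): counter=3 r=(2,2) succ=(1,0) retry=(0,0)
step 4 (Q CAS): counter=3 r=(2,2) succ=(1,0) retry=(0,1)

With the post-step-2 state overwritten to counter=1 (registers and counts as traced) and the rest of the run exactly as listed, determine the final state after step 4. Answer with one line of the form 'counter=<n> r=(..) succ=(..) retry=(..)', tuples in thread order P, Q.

state after step 2 := counter=1 r=(2,2) succ=(0,0) retry=(0,0)
step 3 (P CAS): counter=1 r=(2,2) succ=(0,0) retry=(1,0)
step 4 (Q CAS): counter=1 r=(2,2) succ=(0,0) retry=(1,1)

counter=1 r=(2,2) succ=(0,0) retry=(1,1)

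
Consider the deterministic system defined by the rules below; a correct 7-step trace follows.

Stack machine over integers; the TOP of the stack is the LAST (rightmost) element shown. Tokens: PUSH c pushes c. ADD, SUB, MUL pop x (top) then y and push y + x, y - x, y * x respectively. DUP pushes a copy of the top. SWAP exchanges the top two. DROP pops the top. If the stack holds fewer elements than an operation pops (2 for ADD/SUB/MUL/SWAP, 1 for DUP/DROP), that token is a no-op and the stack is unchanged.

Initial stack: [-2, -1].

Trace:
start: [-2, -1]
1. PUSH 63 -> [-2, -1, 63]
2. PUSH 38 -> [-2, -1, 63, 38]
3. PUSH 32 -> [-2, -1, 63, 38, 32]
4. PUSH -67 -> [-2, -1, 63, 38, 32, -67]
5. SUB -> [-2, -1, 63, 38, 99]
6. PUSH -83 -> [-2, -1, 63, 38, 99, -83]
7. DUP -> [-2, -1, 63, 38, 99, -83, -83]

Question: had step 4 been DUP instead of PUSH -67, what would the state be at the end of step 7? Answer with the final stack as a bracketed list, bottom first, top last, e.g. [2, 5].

(re-executing from step 4 with the substitution; state before step 4: [-2, -1, 63, 38, 32])
4. DUP -> [-2, -1, 63, 38, 32, 32]
5. SUB -> [-2, -1, 63, 38, 0]
6. PUSH -83 -> [-2, -1, 63, 38, 0, -83]
7. DUP -> [-2, -1, 63, 38, 0, -83, -83]

[-2, -1, 63, 38, 0, -83, -83]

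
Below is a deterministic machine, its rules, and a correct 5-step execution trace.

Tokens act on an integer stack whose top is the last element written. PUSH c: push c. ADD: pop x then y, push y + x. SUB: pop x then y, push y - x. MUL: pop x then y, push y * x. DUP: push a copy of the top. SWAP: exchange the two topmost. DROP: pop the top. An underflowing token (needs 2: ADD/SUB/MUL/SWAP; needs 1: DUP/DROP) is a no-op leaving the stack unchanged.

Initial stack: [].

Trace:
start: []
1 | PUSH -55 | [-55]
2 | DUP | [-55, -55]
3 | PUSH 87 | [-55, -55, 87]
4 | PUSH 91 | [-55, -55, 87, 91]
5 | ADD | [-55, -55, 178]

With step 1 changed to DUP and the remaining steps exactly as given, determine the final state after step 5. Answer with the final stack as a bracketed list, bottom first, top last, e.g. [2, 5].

(re-executing from step 1 with the substitution; state before step 1: [])
1 | DUP | []
2 | DUP | []
3 | PUSH 87 | [87]
4 | PUSH 91 | [87, 91]
5 | ADD | [178]

[178]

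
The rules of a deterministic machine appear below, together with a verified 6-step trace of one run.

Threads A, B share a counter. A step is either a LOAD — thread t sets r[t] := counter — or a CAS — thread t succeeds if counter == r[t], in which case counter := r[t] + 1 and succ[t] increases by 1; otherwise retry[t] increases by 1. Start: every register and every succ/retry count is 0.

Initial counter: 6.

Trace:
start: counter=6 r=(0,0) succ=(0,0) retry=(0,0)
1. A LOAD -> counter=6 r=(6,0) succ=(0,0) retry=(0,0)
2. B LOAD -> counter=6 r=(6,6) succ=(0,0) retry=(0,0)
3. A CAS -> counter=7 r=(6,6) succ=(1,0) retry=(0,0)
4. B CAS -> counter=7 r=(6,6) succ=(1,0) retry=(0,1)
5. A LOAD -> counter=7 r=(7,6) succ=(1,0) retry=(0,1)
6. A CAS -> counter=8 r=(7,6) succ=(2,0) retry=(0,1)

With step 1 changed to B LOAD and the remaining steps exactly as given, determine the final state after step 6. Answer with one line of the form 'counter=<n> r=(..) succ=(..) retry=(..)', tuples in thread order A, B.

counter=8 r=(7,6) succ=(1,1) retry=(1,0)

(re-executing from step 1 with the substitution; state before step 1: counter=6 r=(0,0) succ=(0,0) retry=(0,0))
1. B LOAD -> counter=6 r=(0,6) succ=(0,0) retry=(0,0)
2. B LOAD -> counter=6 r=(0,6) succ=(0,0) retry=(0,0)
3. A CAS -> counter=6 r=(0,6) succ=(0,0) retry=(1,0)
4. B CAS -> counter=7 r=(0,6) succ=(0,1) retry=(1,0)
5. A LOAD -> counter=7 r=(7,6) succ=(0,1) retry=(1,0)
6. A CAS -> counter=8 r=(7,6) succ=(1,1) retry=(1,0)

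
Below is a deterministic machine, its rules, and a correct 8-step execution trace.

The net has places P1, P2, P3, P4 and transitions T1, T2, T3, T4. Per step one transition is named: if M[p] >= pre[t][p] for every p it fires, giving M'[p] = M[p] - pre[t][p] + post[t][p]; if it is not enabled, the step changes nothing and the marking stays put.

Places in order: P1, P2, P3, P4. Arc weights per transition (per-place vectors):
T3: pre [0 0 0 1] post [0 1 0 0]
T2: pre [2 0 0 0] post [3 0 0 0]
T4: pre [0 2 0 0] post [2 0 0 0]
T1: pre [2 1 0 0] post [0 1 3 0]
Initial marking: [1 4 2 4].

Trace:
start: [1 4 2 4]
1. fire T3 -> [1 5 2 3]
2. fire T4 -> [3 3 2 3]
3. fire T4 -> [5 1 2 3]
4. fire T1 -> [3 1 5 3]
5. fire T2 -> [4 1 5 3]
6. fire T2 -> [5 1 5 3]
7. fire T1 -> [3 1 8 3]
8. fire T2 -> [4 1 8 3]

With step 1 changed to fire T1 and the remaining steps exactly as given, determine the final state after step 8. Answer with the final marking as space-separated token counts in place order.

8 0 2 4

(re-executing from step 1 with the substitution; state before step 1: [1 4 2 4])
1. fire T1 -> [1 4 2 4]
2. fire T4 -> [3 2 2 4]
3. fire T4 -> [5 0 2 4]
4. fire T1 -> [5 0 2 4]
5. fire T2 -> [6 0 2 4]
6. fire T2 -> [7 0 2 4]
7. fire T1 -> [7 0 2 4]
8. fire T2 -> [8 0 2 4]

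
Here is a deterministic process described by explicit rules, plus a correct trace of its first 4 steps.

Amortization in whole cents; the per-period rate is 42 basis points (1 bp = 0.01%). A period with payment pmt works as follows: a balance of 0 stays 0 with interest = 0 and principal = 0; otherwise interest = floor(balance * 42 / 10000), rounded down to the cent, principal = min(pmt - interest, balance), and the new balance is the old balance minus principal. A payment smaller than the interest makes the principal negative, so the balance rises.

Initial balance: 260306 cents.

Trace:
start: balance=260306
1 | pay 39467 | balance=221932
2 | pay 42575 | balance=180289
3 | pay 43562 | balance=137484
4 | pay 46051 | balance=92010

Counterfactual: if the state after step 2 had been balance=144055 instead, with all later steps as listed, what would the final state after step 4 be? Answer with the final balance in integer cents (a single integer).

state after step 2 := balance=144055
3 | pay 43562 | balance=101098
4 | pay 46051 | balance=55471

55471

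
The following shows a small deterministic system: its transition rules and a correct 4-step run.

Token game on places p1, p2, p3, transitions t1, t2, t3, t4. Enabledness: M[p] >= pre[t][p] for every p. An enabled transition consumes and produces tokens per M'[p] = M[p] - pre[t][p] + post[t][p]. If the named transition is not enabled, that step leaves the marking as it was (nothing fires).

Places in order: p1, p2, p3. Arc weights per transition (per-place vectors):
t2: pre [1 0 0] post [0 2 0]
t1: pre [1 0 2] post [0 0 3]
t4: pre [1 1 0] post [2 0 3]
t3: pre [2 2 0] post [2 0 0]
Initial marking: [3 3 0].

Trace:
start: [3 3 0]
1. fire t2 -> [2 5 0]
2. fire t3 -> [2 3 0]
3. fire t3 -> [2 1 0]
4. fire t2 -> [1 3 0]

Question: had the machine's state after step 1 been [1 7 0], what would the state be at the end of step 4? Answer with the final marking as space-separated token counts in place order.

0 9 0

state after step 1 := [1 7 0]
2. fire t3 -> [1 7 0]
3. fire t3 -> [1 7 0]
4. fire t2 -> [0 9 0]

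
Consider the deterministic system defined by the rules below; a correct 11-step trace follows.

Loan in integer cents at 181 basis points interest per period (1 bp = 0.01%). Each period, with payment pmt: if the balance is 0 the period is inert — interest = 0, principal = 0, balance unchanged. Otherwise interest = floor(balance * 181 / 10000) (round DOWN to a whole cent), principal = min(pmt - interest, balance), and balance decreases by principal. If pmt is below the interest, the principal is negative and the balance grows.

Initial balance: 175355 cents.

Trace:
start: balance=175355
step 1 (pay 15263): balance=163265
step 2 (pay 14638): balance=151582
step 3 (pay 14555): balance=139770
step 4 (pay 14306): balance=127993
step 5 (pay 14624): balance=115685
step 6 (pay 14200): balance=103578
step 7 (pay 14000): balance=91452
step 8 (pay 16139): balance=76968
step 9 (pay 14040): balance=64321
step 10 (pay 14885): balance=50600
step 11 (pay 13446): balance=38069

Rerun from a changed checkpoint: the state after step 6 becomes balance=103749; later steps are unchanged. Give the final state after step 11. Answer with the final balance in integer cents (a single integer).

38256

state after step 6 := balance=103749
step 7 (pay 14000): balance=91626
step 8 (pay 16139): balance=77145
step 9 (pay 14040): balance=64501
step 10 (pay 14885): balance=50783
step 11 (pay 13446): balance=38256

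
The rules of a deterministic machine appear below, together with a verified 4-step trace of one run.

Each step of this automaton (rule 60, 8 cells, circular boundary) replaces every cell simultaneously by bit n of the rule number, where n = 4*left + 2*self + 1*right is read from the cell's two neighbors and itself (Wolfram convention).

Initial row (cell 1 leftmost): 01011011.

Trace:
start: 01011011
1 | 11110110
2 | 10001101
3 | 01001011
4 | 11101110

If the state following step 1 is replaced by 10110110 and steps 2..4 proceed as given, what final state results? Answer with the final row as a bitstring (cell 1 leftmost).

10010110

state after step 1 := 10110110
2 | 11101101
3 | 00011011
4 | 10010110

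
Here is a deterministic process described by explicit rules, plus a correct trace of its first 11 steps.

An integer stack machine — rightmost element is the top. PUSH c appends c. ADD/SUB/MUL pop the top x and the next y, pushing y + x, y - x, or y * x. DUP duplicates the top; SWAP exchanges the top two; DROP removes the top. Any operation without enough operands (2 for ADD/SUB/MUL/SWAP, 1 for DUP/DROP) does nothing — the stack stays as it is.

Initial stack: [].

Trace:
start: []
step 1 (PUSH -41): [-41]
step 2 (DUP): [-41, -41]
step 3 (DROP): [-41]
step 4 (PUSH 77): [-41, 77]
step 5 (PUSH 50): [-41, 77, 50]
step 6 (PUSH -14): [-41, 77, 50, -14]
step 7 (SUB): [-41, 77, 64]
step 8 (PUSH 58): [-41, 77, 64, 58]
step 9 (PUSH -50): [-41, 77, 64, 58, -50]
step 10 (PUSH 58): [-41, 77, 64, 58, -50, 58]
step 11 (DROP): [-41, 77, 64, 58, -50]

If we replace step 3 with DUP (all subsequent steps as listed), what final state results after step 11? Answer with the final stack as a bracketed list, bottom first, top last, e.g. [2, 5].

(re-executing from step 3 with the substitution; state before step 3: [-41, -41])
step 3 (DUP): [-41, -41, -41]
step 4 (PUSH 77): [-41, -41, -41, 77]
step 5 (PUSH 50): [-41, -41, -41, 77, 50]
step 6 (PUSH -14): [-41, -41, -41, 77, 50, -14]
step 7 (SUB): [-41, -41, -41, 77, 64]
step 8 (PUSH 58): [-41, -41, -41, 77, 64, 58]
step 9 (PUSH -50): [-41, -41, -41, 77, 64, 58, -50]
step 10 (PUSH 58): [-41, -41, -41, 77, 64, 58, -50, 58]
step 11 (DROP): [-41, -41, -41, 77, 64, 58, -50]

[-41, -41, -41, 77, 64, 58, -50]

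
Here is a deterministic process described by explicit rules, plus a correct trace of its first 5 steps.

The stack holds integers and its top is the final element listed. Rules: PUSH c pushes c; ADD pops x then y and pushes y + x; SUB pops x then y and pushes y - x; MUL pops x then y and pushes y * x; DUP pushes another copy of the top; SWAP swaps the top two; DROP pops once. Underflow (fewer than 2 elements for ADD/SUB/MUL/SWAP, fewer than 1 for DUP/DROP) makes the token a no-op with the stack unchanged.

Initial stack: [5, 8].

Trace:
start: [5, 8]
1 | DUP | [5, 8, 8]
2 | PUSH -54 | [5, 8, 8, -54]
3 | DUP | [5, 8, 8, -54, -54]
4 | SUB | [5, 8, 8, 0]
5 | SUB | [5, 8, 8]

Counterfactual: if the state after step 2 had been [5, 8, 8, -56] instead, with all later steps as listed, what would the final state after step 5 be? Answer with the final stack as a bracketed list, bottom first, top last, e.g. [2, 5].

state after step 2 := [5, 8, 8, -56]
3 | DUP | [5, 8, 8, -56, -56]
4 | SUB | [5, 8, 8, 0]
5 | SUB | [5, 8, 8]

[5, 8, 8]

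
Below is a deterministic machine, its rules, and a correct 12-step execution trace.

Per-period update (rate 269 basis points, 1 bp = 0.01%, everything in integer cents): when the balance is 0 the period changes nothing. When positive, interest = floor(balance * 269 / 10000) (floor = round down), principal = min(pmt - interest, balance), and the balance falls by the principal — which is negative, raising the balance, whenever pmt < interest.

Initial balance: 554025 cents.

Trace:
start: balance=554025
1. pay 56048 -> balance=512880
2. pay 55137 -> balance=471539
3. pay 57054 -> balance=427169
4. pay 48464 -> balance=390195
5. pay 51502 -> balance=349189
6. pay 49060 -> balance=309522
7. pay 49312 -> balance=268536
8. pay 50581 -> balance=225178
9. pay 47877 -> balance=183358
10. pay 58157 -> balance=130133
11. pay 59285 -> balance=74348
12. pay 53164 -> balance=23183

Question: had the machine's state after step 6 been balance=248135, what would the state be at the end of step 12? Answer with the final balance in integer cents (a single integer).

state after step 6 := balance=248135
7. pay 49312 -> balance=205497
8. pay 50581 -> balance=160443
9. pay 47877 -> balance=116881
10. pay 58157 -> balance=61868
11. pay 59285 -> balance=4247
12. pay 53164 -> balance=0

0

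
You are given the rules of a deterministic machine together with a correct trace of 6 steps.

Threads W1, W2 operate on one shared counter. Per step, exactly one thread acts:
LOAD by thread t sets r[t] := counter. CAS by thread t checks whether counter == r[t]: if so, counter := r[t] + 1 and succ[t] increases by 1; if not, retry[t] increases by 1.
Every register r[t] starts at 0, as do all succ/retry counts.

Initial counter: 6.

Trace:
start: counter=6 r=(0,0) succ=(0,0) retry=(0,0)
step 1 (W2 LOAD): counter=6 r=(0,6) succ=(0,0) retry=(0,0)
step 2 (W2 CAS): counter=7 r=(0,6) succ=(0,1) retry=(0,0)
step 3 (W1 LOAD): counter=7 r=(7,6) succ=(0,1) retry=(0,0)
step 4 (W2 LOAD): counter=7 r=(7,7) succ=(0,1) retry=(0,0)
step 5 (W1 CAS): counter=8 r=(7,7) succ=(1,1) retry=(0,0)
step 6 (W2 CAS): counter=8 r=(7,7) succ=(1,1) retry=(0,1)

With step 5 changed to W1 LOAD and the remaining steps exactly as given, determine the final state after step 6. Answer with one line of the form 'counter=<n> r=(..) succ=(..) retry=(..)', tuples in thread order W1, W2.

counter=8 r=(7,7) succ=(0,2) retry=(0,0)

(re-executing from step 5 with the substitution; state before step 5: counter=7 r=(7,7) succ=(0,1) retry=(0,0))
step 5 (W1 LOAD): counter=7 r=(7,7) succ=(0,1) retry=(0,0)
step 6 (W2 CAS): counter=8 r=(7,7) succ=(0,2) retry=(0,0)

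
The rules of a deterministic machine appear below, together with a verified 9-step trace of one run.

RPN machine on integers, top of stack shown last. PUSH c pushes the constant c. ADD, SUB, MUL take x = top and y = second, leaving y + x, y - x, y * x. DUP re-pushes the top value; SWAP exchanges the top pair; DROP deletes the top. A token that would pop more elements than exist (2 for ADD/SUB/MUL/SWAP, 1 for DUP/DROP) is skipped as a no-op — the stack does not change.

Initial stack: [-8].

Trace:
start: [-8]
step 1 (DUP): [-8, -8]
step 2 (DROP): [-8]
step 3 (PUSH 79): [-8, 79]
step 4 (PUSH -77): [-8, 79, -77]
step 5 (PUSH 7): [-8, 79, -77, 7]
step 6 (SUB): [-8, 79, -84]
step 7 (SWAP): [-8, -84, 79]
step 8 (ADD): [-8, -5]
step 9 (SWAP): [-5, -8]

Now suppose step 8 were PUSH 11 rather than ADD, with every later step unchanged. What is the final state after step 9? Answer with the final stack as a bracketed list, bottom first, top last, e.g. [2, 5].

(re-executing from step 8 with the substitution; state before step 8: [-8, -84, 79])
step 8 (PUSH 11): [-8, -84, 79, 11]
step 9 (SWAP): [-8, -84, 11, 79]

[-8, -84, 11, 79]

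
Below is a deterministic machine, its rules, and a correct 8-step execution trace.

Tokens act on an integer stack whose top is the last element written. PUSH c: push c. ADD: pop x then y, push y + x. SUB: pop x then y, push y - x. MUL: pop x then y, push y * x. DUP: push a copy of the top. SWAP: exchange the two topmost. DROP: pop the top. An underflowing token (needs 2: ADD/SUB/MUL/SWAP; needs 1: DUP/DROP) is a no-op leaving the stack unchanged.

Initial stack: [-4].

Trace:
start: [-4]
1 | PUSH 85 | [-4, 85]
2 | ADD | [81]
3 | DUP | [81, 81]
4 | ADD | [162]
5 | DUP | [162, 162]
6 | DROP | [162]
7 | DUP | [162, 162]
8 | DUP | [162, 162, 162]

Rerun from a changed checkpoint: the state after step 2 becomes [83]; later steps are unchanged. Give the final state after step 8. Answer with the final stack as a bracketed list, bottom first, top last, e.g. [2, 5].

state after step 2 := [83]
3 | DUP | [83, 83]
4 | ADD | [166]
5 | DUP | [166, 166]
6 | DROP | [166]
7 | DUP | [166, 166]
8 | DUP | [166, 166, 166]

[166, 166, 166]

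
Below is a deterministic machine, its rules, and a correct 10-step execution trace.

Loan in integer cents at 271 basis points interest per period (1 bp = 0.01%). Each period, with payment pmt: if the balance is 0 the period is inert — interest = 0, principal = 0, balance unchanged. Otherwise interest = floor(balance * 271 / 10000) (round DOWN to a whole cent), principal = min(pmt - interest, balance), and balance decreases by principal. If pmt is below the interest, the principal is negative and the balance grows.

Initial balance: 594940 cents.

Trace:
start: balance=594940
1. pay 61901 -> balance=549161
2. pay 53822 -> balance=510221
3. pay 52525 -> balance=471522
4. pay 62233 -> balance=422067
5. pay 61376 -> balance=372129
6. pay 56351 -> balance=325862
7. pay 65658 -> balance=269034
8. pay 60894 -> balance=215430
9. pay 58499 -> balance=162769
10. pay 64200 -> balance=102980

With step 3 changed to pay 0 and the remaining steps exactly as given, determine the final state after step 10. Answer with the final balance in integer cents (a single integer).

166317

(re-executing from step 3 with the substitution; state before step 3: balance=510221)
3. pay 0 -> balance=524047
4. pay 62233 -> balance=476015
5. pay 61376 -> balance=427539
6. pay 56351 -> balance=382774
7. pay 65658 -> balance=327489
8. pay 60894 -> balance=275469
9. pay 58499 -> balance=224435
10. pay 64200 -> balance=166317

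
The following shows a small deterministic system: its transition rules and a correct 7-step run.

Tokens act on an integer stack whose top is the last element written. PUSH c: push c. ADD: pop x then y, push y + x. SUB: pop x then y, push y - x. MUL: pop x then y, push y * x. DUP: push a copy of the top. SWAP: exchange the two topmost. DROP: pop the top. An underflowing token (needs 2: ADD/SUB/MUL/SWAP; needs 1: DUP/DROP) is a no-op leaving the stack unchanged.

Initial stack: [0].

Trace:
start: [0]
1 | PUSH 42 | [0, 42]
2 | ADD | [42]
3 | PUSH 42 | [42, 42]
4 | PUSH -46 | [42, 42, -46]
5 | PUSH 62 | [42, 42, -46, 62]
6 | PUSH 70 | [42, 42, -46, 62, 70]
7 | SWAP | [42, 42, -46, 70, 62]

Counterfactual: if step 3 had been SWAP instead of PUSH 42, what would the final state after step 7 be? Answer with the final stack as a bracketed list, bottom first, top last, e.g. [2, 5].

[42, -46, 70, 62]

(re-executing from step 3 with the substitution; state before step 3: [42])
3 | SWAP | [42]
4 | PUSH -46 | [42, -46]
5 | PUSH 62 | [42, -46, 62]
6 | PUSH 70 | [42, -46, 62, 70]
7 | SWAP | [42, -46, 70, 62]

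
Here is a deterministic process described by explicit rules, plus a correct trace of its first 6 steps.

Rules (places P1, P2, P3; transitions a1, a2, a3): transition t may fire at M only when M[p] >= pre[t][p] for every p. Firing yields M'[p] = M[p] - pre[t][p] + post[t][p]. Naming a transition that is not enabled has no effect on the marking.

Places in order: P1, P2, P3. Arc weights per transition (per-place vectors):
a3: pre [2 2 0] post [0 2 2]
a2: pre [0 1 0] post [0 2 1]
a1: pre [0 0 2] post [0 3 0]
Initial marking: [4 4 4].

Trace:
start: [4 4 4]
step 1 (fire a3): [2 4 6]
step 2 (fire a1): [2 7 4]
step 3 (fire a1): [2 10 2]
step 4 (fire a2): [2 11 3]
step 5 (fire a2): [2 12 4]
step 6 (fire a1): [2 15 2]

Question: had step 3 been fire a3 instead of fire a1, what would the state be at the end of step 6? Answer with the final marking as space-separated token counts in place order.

0 12 6

(re-executing from step 3 with the substitution; state before step 3: [2 7 4])
step 3 (fire a3): [0 7 6]
step 4 (fire a2): [0 8 7]
step 5 (fire a2): [0 9 8]
step 6 (fire a1): [0 12 6]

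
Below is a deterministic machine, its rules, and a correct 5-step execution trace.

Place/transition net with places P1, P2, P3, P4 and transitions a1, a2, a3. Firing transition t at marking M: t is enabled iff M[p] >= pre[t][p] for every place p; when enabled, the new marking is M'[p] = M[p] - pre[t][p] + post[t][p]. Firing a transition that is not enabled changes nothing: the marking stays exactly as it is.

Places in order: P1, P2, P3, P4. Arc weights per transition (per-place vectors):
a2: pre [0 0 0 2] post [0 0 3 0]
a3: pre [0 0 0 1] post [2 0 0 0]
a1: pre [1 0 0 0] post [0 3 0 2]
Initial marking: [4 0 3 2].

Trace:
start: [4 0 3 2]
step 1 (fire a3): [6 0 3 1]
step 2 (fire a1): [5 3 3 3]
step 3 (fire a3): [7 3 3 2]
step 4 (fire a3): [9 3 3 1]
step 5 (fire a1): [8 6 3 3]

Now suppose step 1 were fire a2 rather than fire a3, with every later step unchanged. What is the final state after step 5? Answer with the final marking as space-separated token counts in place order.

6 6 6 2

(re-executing from step 1 with the substitution; state before step 1: [4 0 3 2])
step 1 (fire a2): [4 0 6 0]
step 2 (fire a1): [3 3 6 2]
step 3 (fire a3): [5 3 6 1]
step 4 (fire a3): [7 3 6 0]
step 5 (fire a1): [6 6 6 2]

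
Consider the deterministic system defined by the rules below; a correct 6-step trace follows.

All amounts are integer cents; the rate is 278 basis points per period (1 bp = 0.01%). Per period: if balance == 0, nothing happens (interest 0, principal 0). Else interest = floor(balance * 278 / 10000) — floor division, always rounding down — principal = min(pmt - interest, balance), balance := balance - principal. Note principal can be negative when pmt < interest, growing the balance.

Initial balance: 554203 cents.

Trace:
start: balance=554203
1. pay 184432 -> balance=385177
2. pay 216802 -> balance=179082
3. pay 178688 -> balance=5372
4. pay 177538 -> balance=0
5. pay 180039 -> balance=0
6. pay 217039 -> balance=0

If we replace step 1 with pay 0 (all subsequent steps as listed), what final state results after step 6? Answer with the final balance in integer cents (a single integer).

0

(re-executing from step 1 with the substitution; state before step 1: balance=554203)
1. pay 0 -> balance=569609
2. pay 216802 -> balance=368642
3. pay 178688 -> balance=200202
4. pay 177538 -> balance=28229
5. pay 180039 -> balance=0
6. pay 217039 -> balance=0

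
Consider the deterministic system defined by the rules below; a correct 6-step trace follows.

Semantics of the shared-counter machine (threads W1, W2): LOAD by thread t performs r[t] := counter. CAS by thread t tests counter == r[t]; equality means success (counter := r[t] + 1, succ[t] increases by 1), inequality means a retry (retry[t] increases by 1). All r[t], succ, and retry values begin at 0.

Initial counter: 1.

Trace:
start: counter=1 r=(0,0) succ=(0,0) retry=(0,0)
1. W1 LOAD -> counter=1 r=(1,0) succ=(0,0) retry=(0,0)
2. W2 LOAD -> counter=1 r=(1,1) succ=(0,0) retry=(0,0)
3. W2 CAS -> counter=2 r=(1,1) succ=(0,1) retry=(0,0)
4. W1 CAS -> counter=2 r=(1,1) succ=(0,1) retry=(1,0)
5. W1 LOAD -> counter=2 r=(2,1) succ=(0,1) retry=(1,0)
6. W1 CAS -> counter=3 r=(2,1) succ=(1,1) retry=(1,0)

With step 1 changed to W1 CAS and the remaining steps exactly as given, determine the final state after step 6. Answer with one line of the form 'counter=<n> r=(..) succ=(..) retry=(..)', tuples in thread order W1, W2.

(re-executing from step 1 with the substitution; state before step 1: counter=1 r=(0,0) succ=(0,0) retry=(0,0))
1. W1 CAS -> counter=1 r=(0,0) succ=(0,0) retry=(1,0)
2. W2 LOAD -> counter=1 r=(0,1) succ=(0,0) retry=(1,0)
3. W2 CAS -> counter=2 r=(0,1) succ=(0,1) retry=(1,0)
4. W1 CAS -> counter=2 r=(0,1) succ=(0,1) retry=(2,0)
5. W1 LOAD -> counter=2 r=(2,1) succ=(0,1) retry=(2,0)
6. W1 CAS -> counter=3 r=(2,1) succ=(1,1) retry=(2,0)

counter=3 r=(2,1) succ=(1,1) retry=(2,0)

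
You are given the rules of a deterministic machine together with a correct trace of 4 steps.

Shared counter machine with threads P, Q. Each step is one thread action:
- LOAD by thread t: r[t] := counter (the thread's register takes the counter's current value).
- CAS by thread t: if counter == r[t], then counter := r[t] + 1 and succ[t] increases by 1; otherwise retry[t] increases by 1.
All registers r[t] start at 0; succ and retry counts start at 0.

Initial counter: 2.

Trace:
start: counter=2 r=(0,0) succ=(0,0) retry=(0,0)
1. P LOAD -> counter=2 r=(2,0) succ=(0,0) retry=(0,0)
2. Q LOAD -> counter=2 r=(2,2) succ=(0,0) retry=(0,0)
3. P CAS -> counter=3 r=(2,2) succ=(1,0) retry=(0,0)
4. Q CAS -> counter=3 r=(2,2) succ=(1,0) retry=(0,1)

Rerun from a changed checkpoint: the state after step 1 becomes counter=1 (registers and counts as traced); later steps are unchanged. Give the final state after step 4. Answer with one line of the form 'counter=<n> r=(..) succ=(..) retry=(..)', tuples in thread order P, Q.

counter=2 r=(2,1) succ=(0,1) retry=(1,0)

state after step 1 := counter=1 r=(2,0) succ=(0,0) retry=(0,0)
2. Q LOAD -> counter=1 r=(2,1) succ=(0,0) retry=(0,0)
3. P CAS -> counter=1 r=(2,1) succ=(0,0) retry=(1,0)
4. Q CAS -> counter=2 r=(2,1) succ=(0,1) retry=(1,0)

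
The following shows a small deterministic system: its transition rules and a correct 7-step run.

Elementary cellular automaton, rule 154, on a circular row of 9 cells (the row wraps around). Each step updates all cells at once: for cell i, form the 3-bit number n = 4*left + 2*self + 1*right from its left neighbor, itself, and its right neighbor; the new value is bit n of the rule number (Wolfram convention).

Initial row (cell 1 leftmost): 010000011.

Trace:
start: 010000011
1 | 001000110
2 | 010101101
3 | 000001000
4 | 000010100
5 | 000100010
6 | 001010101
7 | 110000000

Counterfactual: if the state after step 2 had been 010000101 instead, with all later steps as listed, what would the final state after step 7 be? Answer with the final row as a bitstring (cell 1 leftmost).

110000010

state after step 2 := 010000101
3 | 001001000
4 | 010110100
5 | 100100010
6 | 011010100
7 | 110000010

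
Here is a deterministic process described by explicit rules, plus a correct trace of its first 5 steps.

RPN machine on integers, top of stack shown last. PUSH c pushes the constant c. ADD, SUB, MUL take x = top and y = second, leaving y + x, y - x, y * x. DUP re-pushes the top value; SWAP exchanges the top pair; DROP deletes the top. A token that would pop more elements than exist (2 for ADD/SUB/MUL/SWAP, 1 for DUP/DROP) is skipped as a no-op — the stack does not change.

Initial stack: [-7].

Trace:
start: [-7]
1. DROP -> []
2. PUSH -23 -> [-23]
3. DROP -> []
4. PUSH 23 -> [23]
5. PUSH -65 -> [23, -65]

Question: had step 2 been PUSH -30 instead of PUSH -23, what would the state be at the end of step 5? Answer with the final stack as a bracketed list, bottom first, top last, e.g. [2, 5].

(re-executing from step 2 with the substitution; state before step 2: [])
2. PUSH -30 -> [-30]
3. DROP -> []
4. PUSH 23 -> [23]
5. PUSH -65 -> [23, -65]

[23, -65]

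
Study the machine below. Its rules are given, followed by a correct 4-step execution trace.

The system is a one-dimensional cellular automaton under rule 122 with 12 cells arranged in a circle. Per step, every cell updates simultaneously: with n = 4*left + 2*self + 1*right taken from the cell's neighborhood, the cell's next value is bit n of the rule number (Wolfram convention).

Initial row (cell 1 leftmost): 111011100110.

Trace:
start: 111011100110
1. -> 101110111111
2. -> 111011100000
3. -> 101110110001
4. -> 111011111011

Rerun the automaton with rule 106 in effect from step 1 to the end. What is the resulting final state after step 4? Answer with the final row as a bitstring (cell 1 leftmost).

111000001011

(re-executing steps 1..4 under rule 106; state before step 1: 111011100110)
1. -> 101110101111
2. -> 111011011000
3. -> 101111111001
4. -> 111000001011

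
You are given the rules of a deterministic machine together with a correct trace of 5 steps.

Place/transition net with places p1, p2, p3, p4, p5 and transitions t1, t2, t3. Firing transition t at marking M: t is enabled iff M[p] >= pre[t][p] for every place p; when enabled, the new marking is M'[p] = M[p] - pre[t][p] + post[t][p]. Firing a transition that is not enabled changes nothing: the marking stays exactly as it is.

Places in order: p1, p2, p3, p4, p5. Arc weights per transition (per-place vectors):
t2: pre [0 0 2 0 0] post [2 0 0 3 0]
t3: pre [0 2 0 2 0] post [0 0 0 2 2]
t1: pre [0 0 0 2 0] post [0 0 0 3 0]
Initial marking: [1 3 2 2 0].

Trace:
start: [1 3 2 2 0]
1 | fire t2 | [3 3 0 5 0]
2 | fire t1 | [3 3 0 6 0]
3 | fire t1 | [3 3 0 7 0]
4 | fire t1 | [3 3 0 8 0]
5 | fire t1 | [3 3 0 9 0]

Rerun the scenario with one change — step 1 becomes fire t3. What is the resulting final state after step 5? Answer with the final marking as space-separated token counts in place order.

1 1 2 6 2

(re-executing from step 1 with the substitution; state before step 1: [1 3 2 2 0])
1 | fire t3 | [1 1 2 2 2]
2 | fire t1 | [1 1 2 3 2]
3 | fire t1 | [1 1 2 4 2]
4 | fire t1 | [1 1 2 5 2]
5 | fire t1 | [1 1 2 6 2]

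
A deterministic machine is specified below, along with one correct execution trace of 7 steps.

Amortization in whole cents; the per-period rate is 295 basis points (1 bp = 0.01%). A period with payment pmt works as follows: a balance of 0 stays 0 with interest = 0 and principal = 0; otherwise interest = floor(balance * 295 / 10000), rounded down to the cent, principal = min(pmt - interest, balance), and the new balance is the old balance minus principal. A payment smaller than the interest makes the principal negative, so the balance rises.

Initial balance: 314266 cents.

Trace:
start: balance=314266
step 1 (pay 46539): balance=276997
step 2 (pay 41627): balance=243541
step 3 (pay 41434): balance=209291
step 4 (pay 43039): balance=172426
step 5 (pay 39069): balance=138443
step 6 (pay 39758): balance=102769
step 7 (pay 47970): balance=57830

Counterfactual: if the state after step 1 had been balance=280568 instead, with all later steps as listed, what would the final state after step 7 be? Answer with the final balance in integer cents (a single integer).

state after step 1 := balance=280568
step 2 (pay 41627): balance=247217
step 3 (pay 41434): balance=213075
step 4 (pay 43039): balance=176321
step 5 (pay 39069): balance=142453
step 6 (pay 39758): balance=106897
step 7 (pay 47970): balance=62080

62080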